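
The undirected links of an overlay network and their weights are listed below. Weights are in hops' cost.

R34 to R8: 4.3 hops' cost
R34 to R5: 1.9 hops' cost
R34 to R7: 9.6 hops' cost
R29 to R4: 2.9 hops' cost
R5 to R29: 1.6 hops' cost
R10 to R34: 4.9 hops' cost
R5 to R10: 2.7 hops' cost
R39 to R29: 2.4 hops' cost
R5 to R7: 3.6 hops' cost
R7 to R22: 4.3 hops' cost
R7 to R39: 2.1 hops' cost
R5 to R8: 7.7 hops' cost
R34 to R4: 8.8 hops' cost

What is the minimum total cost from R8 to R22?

14.1 hops' cost

Shortest distances from R8:
R8: 0
R34: 4.3  (via R8)
R5: 6.2  (via R34)
R29: 7.8  (via R5)
R10: 8.9  (via R5)
R7: 9.8  (via R5)
R39: 10.2  (via R29)
R4: 10.7  (via R29)
R22: 14.1  (via R7)
Shortest route: R8 → R34 → R5 → R7 → R22 = 14.1 hops' cost.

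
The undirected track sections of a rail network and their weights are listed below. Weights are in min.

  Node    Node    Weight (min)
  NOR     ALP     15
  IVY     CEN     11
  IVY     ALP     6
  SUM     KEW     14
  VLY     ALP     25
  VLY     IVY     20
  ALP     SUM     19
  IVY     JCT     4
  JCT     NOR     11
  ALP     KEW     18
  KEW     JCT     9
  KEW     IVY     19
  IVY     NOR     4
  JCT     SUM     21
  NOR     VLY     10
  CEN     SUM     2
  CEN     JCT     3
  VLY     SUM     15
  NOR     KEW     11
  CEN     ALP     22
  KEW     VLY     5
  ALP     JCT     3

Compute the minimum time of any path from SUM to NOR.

13 min

Settle nodes by increasing distance from SUM:
SUM: 0
CEN: 2  (via SUM)
JCT: 5  (via CEN)
ALP: 8  (via JCT)
IVY: 9  (via JCT)
NOR: 13  (via IVY)
Shortest route: SUM → CEN → JCT → IVY → NOR = 13 min.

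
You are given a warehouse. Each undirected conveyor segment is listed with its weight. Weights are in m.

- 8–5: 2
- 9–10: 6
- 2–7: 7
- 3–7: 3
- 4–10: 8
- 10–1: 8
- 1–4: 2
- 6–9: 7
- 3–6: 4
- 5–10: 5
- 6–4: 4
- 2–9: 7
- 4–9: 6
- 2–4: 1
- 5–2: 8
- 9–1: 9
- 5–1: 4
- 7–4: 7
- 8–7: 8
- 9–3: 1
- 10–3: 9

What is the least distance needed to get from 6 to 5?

10 m

Shortest distances from 6:
6: 0
3: 4  (via 6)
4: 4  (via 6)
2: 5  (via 4)
9: 5  (via 3)
1: 6  (via 4)
7: 7  (via 3)
5: 10  (via 1)
Shortest route: 6–4–1–5 = 10 m.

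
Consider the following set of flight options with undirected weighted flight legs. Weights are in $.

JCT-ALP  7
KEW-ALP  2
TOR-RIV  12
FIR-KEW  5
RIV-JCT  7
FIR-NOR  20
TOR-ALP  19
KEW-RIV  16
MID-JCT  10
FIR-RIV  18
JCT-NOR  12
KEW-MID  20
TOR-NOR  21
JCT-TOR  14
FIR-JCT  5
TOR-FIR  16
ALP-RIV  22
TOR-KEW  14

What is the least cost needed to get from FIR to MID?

Compare a few routes:
FIR–KEW–ALP–JCT–MID: 5+2+7+10 = 24
FIR–JCT–MID: 5+10 = 15
FIR–KEW–MID: 5+20 = 25
Cheapest is FIR–JCT–MID at $15.

$15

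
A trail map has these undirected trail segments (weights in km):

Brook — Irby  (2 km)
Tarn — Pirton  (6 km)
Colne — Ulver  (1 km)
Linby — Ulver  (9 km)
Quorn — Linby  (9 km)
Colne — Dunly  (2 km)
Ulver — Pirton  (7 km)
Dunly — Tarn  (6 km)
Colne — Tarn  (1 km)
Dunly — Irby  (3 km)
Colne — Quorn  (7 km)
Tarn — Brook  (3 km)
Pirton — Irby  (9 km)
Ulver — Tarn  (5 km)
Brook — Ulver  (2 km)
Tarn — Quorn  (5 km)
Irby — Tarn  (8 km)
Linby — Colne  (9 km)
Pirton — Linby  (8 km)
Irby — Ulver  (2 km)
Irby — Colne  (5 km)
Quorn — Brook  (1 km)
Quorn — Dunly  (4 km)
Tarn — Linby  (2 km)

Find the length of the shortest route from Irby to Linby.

6 km

Shortest distances from Irby:
Irby: 0
Brook: 2  (via Irby)
Ulver: 2  (via Irby)
Dunly: 3  (via Irby)
Colne: 3  (via Ulver)
Quorn: 3  (via Brook)
Tarn: 4  (via Colne)
Linby: 6  (via Tarn)
Shortest route: Irby → Ulver → Colne → Tarn → Linby = 6 km.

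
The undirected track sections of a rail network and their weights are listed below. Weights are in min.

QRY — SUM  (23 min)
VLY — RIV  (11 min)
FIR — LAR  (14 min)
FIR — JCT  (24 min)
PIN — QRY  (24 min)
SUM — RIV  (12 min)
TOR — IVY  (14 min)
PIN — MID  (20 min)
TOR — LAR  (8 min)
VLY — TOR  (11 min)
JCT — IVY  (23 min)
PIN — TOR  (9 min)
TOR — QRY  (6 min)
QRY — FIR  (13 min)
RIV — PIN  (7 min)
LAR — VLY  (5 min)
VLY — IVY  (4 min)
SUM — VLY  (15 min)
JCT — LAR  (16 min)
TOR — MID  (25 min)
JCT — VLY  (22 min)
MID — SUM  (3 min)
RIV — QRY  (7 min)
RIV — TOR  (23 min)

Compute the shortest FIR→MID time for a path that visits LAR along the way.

Best FIR to LAR: FIR–LAR costing 14
Shortest LAR→MID: LAR–VLY–SUM–MID = 23
Total via LAR: 14 + 23 = 37 min.

37 min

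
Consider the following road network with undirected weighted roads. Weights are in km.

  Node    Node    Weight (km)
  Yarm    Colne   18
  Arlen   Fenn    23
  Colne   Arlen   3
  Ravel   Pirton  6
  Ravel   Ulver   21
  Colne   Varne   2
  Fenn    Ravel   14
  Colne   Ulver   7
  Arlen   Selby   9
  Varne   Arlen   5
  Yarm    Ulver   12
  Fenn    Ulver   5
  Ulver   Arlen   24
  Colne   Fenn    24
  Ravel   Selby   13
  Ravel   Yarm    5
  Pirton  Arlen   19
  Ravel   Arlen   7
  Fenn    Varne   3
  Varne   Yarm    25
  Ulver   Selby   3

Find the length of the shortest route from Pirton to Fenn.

20 km

Shortest distances from Pirton:
Pirton: 0
Ravel: 6  (via Pirton)
Yarm: 11  (via Ravel)
Arlen: 13  (via Ravel)
Colne: 16  (via Arlen)
Varne: 18  (via Arlen)
Selby: 19  (via Ravel)
Fenn: 20  (via Ravel)
Shortest route: Pirton–Ravel–Fenn = 20 km.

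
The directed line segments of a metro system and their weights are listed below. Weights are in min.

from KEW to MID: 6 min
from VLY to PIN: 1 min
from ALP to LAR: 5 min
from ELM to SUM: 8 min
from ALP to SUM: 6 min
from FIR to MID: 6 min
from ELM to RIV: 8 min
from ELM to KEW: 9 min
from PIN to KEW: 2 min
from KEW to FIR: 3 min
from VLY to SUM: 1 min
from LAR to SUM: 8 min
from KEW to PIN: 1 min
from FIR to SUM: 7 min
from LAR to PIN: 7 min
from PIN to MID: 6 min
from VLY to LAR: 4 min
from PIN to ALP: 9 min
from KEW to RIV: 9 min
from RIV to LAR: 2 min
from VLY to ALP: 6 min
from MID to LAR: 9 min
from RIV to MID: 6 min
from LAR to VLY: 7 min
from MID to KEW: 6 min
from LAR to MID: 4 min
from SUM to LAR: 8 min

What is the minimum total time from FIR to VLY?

22 min

Shortest distances from FIR:
FIR: 0
MID: 6  (via FIR)
SUM: 7  (via FIR)
KEW: 12  (via MID)
PIN: 13  (via KEW)
LAR: 15  (via MID)
RIV: 21  (via KEW)
VLY: 22  (via LAR)
Shortest route: FIR–MID–LAR–VLY = 22 min.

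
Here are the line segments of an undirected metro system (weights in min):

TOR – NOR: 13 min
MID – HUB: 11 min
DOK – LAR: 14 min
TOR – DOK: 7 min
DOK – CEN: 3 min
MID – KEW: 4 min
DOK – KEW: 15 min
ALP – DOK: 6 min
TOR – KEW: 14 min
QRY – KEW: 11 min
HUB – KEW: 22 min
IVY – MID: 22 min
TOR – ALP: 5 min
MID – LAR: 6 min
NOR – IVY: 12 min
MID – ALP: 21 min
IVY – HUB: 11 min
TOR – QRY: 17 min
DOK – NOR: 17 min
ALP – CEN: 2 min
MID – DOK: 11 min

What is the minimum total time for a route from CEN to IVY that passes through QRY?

Best CEN to QRY: CEN–ALP–TOR–QRY costing 24
Best QRY to IVY: QRY–KEW–MID–IVY costing 37
Total via QRY: 24 + 37 = 61 min.

61 min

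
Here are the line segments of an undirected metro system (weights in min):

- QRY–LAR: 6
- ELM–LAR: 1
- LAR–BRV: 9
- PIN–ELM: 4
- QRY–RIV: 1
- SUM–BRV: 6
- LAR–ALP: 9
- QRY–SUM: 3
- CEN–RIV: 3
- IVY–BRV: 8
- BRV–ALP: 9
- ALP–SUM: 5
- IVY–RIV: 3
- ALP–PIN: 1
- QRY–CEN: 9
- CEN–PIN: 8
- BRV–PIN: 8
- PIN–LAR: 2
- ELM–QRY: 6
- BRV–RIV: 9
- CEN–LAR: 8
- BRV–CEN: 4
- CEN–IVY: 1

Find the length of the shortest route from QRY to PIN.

Enumerating some paths:
QRY - ELM - LAR - PIN: 6+1+2 = 9
QRY - LAR - PIN: 6+2 = 8
QRY - SUM - ALP - PIN: 3+5+1 = 9
The minimum is 8 min via QRY - LAR - PIN.

8 min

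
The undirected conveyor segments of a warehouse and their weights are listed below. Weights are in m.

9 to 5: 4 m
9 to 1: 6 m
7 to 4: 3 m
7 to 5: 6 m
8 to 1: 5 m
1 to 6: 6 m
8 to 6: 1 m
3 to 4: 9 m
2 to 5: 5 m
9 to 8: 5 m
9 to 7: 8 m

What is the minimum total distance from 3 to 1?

26 m

Running Dijkstra from 3:
3: 0
4: 9  (via 3)
7: 12  (via 4)
5: 18  (via 7)
9: 20  (via 7)
2: 23  (via 5)
8: 25  (via 9)
1: 26  (via 9)
Shortest route: 3 → 4 → 7 → 9 → 1 = 26 m.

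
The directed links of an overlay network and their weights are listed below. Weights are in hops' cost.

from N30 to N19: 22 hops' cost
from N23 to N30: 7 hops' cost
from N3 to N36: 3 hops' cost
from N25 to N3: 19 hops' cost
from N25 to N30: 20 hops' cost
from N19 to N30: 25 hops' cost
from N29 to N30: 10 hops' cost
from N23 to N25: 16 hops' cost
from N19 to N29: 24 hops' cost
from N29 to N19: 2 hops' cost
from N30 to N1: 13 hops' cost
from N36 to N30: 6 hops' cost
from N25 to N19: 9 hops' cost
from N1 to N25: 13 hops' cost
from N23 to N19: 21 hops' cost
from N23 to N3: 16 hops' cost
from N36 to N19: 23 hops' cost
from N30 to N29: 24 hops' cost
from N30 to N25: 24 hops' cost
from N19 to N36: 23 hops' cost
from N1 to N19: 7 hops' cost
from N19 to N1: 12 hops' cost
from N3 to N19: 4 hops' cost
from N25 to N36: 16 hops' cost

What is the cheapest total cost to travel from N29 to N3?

Compare a few routes:
N29–N19–N1–N25–N3: 2+12+13+19 = 46
N29–N30–N25–N3: 10+24+19 = 53
The minimum is 46 hops' cost via N29–N19–N1–N25–N3.

46 hops' cost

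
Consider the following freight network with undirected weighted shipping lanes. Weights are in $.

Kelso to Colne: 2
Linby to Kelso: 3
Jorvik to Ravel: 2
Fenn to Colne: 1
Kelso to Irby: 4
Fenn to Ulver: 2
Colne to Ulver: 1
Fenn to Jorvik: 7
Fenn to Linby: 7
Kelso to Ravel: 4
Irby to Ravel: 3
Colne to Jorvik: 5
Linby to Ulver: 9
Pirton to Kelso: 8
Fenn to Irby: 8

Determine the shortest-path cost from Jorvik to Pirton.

Candidate routes:
Jorvik–Fenn–Colne–Kelso–Pirton: 7+1+2+8 = 18
Jorvik–Colne–Kelso–Pirton: 5+2+8 = 15
Jorvik–Ravel–Kelso–Pirton: 2+4+8 = 14
Jorvik–Ravel–Irby–Kelso–Pirton: 2+3+4+8 = 17
The minimum is $14 via Jorvik–Ravel–Kelso–Pirton.

$14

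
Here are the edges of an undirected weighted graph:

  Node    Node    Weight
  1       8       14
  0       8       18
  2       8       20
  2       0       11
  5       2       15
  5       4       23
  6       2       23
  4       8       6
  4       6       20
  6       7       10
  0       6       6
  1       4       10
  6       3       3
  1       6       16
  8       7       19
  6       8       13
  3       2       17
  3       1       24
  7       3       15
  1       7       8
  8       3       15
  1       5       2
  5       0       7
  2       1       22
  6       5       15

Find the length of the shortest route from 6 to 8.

Compare a few routes:
6 - 8: 13 = 13
6 - 3 - 8: 3+15 = 18
6 - 0 - 8: 6+18 = 24
Cheapest is 6 - 8 at 13.

13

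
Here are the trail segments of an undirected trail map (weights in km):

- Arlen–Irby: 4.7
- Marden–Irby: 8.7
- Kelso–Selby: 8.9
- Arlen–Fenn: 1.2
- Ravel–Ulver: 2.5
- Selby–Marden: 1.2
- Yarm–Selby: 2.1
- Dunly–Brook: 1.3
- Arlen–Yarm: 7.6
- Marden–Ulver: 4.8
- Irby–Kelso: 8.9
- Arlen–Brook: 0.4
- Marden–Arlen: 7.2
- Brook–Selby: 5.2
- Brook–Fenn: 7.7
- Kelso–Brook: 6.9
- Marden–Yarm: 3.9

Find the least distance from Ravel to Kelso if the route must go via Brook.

Best Ravel to Brook: Ravel–Ulver–Marden–Selby–Brook costing 13.7
Shortest Brook→Kelso: Brook–Kelso = 6.9
Total via Brook: 13.7 + 6.9 = 20.6 km.

20.6 km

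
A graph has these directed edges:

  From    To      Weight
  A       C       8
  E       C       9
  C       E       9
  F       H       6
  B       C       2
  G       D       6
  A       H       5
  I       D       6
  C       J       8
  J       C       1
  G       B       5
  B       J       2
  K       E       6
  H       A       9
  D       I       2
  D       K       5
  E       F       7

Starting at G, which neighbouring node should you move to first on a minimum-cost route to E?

B

Enumerating some paths:
G → B → C → E: 5+2+9 = 16
G → D → K → E: 6+5+6 = 17
G → B → J → C → E: 5+2+1+9 = 17
Cheapest is G → B → C → E at 16.
So from G the first move is to B.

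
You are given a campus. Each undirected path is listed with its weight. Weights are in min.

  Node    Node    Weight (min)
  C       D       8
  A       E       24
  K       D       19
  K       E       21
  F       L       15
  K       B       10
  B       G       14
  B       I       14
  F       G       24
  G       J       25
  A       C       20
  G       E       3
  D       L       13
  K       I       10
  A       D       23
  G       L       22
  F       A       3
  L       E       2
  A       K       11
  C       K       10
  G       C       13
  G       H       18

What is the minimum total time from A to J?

Shortest distances from A:
A: 0
F: 3  (via A)
K: 11  (via A)
L: 18  (via F)
C: 20  (via A)
E: 20  (via L)
B: 21  (via K)
I: 21  (via K)
D: 23  (via A)
G: 23  (via E)
H: 41  (via G)
J: 48  (via G)
Shortest route: A → F → L → E → G → J = 48 min.

48 min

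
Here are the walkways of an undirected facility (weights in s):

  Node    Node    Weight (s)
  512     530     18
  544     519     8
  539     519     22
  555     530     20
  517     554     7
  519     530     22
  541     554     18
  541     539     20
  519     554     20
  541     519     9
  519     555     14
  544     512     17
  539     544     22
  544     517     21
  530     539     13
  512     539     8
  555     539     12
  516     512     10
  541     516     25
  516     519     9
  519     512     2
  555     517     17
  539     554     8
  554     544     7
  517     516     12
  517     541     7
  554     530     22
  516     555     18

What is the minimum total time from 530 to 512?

18 s

Enumerating some paths:
530 - 512: 18 = 18
530 - 539 - 512: 13+8 = 21
The minimum is 18 s via 530 - 512.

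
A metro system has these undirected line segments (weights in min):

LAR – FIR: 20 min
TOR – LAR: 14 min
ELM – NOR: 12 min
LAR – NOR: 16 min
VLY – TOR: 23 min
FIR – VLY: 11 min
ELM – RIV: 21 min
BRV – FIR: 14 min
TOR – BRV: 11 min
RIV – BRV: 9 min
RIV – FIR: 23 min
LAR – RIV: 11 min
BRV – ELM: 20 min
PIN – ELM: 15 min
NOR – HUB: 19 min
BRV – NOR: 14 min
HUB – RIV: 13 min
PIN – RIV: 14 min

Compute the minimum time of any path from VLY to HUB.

Settle nodes by increasing distance from VLY:
VLY: 0
FIR: 11  (via VLY)
TOR: 23  (via VLY)
BRV: 25  (via FIR)
LAR: 31  (via FIR)
RIV: 34  (via FIR)
NOR: 39  (via BRV)
ELM: 45  (via BRV)
HUB: 47  (via RIV)
Shortest route: VLY → FIR → RIV → HUB = 47 min.

47 min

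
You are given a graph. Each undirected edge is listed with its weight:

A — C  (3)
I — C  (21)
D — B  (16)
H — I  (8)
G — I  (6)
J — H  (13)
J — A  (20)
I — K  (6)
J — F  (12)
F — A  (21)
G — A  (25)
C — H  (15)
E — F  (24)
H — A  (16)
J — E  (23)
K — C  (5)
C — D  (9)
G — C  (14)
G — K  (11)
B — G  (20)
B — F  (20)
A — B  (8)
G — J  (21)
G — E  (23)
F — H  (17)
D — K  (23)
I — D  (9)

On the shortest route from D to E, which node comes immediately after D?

I

Enumerating some paths:
D → I → G → E: 9+6+23 = 38
D → C → G → E: 9+14+23 = 46
Cheapest is D → I → G → E at 38.
So from D the first move is to I.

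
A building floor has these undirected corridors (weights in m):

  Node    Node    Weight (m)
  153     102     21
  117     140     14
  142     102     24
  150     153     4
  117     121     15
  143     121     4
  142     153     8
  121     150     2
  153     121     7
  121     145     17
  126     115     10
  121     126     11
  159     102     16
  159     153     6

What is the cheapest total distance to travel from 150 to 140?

Running Dijkstra from 150:
150: 0
121: 2  (via 150)
153: 4  (via 150)
143: 6  (via 121)
159: 10  (via 153)
142: 12  (via 153)
126: 13  (via 121)
117: 17  (via 121)
145: 19  (via 121)
115: 23  (via 126)
102: 25  (via 153)
140: 31  (via 117)
Shortest route: 150 → 121 → 117 → 140 = 31 m.

31 m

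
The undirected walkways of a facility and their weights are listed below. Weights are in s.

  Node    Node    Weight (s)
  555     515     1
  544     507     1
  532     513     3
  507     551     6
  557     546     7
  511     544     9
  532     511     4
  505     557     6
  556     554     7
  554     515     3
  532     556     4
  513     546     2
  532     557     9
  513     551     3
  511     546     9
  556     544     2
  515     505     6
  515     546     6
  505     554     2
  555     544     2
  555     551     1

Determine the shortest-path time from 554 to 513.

8 s

Running Dijkstra from 554:
554: 0
505: 2  (via 554)
515: 3  (via 554)
555: 4  (via 515)
551: 5  (via 555)
544: 6  (via 555)
556: 7  (via 554)
507: 7  (via 544)
557: 8  (via 505)
513: 8  (via 551)
Shortest route: 554 → 515 → 555 → 551 → 513 = 8 s.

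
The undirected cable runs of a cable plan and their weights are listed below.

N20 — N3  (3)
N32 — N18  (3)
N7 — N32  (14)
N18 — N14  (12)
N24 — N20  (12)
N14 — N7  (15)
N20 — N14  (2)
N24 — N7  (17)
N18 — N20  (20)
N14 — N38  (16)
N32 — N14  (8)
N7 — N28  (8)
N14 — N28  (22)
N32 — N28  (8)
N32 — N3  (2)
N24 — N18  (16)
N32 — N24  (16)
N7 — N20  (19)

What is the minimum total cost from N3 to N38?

Shortest distances from N3:
N3: 0
N32: 2  (via N3)
N20: 3  (via N3)
N18: 5  (via N32)
N14: 5  (via N20)
N28: 10  (via N32)
N24: 15  (via N20)
N7: 16  (via N32)
N38: 21  (via N14)
Shortest route: N3–N20–N14–N38 = 21.

21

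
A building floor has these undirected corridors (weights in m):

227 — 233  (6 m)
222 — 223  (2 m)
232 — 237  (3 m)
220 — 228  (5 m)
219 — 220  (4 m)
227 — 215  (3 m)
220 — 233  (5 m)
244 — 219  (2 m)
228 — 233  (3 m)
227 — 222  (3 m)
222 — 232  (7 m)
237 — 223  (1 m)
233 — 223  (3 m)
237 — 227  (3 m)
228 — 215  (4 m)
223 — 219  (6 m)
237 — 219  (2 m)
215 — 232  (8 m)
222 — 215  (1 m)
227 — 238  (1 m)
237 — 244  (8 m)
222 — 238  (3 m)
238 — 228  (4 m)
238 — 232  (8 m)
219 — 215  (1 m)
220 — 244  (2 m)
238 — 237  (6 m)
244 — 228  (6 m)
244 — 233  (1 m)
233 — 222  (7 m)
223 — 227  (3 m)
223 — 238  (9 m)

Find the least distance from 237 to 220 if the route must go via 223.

7 m

Shortest 237→223: 237 → 223 = 1
Shortest 223→220: 223 → 233 → 244 → 220 = 6
Total via 223: 1 + 6 = 7 m.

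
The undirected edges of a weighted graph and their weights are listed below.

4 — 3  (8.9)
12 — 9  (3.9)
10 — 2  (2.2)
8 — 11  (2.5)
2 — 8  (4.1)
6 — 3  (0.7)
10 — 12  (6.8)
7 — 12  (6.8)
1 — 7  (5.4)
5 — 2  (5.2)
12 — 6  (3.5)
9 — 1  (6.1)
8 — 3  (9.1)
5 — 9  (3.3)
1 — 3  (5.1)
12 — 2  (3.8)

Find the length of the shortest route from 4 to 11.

20.5

Compare a few routes:
4–3–6–12–2–8–11: 8.9+0.7+3.5+3.8+4.1+2.5 = 23.5
4–3–6–12–10–2–8–11: 8.9+0.7+3.5+6.8+2.2+4.1+2.5 = 28.7
4–3–6–12–9–5–2–8–11: 8.9+0.7+3.5+3.9+3.3+5.2+4.1+2.5 = 32.1
4–3–8–11: 8.9+9.1+2.5 = 20.5
The minimum is 20.5 via 4–3–8–11.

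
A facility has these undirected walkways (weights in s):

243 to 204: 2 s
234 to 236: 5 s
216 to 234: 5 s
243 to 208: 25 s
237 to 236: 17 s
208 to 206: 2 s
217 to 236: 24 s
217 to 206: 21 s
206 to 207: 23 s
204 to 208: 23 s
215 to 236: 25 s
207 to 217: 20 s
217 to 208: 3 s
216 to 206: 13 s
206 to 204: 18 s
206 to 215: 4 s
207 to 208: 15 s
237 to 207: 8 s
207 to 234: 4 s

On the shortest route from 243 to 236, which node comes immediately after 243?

Compare a few routes:
243–204–206–216–234–236: 2+18+13+5+5 = 43
243–204–206–208–207–234–236: 2+18+2+15+4+5 = 46
243–204–206–208–217–236: 2+18+2+3+24 = 49
The minimum is 43 s via 243–204–206–216–234–236.
So from 243 the first move is to 204.

204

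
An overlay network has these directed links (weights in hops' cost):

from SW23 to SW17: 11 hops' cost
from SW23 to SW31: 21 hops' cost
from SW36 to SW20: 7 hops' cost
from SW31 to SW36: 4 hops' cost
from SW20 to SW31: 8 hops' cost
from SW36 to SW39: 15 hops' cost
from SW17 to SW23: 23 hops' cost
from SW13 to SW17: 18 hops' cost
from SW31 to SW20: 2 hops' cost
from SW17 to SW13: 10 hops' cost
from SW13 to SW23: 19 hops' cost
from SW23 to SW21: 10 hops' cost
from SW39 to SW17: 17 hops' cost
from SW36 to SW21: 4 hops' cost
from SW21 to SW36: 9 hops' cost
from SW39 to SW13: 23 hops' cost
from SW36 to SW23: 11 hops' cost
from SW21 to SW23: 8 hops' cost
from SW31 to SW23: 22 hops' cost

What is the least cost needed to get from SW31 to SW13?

36 hops' cost

Settle nodes by increasing distance from SW31:
SW31: 0
SW20: 2  (via SW31)
SW36: 4  (via SW31)
SW21: 8  (via SW36)
SW23: 15  (via SW36)
SW39: 19  (via SW36)
SW17: 26  (via SW23)
SW13: 36  (via SW17)
Shortest route: SW31 → SW36 → SW23 → SW17 → SW13 = 36 hops' cost.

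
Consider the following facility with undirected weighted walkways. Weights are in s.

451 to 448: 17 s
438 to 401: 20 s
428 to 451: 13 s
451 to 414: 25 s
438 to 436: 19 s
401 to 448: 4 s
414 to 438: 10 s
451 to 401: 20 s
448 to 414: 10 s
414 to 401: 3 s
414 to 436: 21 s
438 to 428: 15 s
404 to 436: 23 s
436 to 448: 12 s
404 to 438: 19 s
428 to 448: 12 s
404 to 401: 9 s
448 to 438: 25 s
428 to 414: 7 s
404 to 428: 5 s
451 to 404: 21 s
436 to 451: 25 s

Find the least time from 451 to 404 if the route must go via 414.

32 s

Best 451 to 414: 451 → 428 → 414 costing 20
Best 414 to 404: 414 → 401 → 404 costing 12
Total via 414: 20 + 12 = 32 s.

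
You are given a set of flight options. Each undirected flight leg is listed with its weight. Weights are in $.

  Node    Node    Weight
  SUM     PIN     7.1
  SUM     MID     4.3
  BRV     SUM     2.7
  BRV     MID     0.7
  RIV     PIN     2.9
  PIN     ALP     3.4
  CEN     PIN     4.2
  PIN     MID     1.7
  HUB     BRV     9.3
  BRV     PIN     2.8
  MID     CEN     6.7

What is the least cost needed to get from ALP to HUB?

$15.1

Running Dijkstra from ALP:
ALP: 0
PIN: 3.4  (via ALP)
MID: 5.1  (via PIN)
BRV: 5.8  (via MID)
RIV: 6.3  (via PIN)
CEN: 7.6  (via PIN)
SUM: 8.5  (via BRV)
HUB: 15.1  (via BRV)
Shortest route: ALP–PIN–MID–BRV–HUB = $15.1.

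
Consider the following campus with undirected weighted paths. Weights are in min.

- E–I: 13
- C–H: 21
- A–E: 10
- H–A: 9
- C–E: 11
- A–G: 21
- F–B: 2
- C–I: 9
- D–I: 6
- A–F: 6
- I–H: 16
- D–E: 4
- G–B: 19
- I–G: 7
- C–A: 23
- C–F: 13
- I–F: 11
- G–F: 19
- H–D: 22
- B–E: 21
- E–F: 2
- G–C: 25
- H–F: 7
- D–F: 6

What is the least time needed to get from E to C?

11 min

Shortest distances from E:
E: 0
F: 2  (via E)
B: 4  (via F)
D: 4  (via E)
A: 8  (via F)
H: 9  (via F)
I: 10  (via D)
C: 11  (via E)
Shortest route: E → C = 11 min.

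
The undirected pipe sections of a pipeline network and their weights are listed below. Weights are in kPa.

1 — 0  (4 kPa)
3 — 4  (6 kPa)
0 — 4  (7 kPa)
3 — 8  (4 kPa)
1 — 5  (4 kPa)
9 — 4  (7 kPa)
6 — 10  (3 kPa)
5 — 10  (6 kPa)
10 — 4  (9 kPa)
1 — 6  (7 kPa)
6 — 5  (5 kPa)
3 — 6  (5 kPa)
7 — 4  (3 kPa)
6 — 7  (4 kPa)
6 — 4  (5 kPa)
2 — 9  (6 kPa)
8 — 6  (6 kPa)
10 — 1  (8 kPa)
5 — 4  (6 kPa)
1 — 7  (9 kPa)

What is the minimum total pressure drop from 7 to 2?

16 kPa

Running Dijkstra from 7:
7: 0
4: 3  (via 7)
6: 4  (via 7)
10: 7  (via 6)
1: 9  (via 7)
3: 9  (via 4)
5: 9  (via 4)
0: 10  (via 4)
8: 10  (via 6)
9: 10  (via 4)
2: 16  (via 9)
Shortest route: 7–4–9–2 = 16 kPa.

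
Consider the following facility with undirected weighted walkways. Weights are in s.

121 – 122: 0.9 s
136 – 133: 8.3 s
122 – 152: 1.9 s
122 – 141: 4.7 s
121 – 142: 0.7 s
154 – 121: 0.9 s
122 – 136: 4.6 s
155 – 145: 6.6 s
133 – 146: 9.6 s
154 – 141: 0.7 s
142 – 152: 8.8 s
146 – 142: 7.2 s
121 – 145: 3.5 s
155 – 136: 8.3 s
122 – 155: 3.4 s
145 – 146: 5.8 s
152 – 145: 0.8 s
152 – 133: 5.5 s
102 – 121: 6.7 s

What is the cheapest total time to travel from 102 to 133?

15 s

Candidate routes:
102 - 121 - 154 - 141 - 122 - 152 - 133: 6.7+0.9+0.7+4.7+1.9+5.5 = 20.4
102 - 121 - 145 - 152 - 133: 6.7+3.5+0.8+5.5 = 16.5
102 - 121 - 122 - 152 - 133: 6.7+0.9+1.9+5.5 = 15
102 - 121 - 122 - 136 - 133: 6.7+0.9+4.6+8.3 = 20.5
The minimum is 15 s via 102 - 121 - 122 - 152 - 133.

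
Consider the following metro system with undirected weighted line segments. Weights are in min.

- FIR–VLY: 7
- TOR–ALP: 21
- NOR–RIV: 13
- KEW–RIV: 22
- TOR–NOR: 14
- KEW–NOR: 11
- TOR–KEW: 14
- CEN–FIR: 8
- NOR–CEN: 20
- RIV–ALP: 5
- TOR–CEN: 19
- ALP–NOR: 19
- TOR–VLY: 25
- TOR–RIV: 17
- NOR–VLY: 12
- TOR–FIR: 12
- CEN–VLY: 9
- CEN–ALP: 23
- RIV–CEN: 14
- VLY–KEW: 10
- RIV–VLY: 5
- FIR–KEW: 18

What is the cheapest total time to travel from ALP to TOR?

Shortest distances from ALP:
ALP: 0
RIV: 5  (via ALP)
VLY: 10  (via RIV)
FIR: 17  (via VLY)
NOR: 18  (via RIV)
CEN: 19  (via RIV)
KEW: 20  (via VLY)
TOR: 21  (via ALP)
Shortest route: ALP–TOR = 21 min.

21 min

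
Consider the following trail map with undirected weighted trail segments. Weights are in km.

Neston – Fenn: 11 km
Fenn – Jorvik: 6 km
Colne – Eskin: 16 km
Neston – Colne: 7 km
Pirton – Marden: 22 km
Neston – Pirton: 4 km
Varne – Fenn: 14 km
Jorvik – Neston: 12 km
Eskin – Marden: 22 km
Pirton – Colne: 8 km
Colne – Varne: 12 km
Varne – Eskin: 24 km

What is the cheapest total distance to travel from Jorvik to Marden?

38 km

Compare a few routes:
Jorvik → Neston → Pirton → Marden: 12+4+22 = 38
Jorvik → Fenn → Neston → Pirton → Marden: 6+11+4+22 = 43
Jorvik → Neston → Colne → Pirton → Marden: 12+7+8+22 = 49
Jorvik → Fenn → Neston → Colne → Pirton → Marden: 6+11+7+8+22 = 54
The minimum is 38 km via Jorvik → Neston → Pirton → Marden.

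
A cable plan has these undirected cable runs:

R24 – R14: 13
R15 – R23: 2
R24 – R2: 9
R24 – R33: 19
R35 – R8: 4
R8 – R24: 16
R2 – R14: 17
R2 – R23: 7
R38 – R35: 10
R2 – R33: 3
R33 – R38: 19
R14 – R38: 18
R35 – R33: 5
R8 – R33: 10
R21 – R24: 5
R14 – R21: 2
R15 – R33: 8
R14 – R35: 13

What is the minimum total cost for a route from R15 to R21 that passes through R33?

25

Shortest R15→R33: R15–R33 = 8
Best R33 to R21: R33–R2–R24–R21 costing 17
Total via R33: 8 + 17 = 25.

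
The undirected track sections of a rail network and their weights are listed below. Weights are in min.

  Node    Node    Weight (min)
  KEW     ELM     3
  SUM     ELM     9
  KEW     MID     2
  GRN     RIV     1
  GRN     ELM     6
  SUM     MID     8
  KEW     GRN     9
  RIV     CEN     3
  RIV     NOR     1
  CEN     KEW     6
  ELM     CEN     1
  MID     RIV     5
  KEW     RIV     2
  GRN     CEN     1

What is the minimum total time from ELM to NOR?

4 min

Enumerating some paths:
ELM - CEN - RIV - NOR: 1+3+1 = 5
ELM - CEN - GRN - RIV - NOR: 1+1+1+1 = 4
The minimum is 4 min via ELM - CEN - GRN - RIV - NOR.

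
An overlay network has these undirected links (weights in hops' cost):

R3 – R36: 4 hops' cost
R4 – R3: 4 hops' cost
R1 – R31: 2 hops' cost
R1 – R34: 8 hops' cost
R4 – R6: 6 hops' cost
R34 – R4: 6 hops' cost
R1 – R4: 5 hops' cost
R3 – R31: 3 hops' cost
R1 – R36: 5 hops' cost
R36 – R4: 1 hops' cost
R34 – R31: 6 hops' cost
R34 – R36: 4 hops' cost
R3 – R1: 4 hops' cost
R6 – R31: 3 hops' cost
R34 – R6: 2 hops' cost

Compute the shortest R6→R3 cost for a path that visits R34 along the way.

10 hops' cost

Best R6 to R34: R6–R34 costing 2
Shortest R34→R3: R34–R36–R3 = 8
Total via R34: 2 + 8 = 10 hops' cost.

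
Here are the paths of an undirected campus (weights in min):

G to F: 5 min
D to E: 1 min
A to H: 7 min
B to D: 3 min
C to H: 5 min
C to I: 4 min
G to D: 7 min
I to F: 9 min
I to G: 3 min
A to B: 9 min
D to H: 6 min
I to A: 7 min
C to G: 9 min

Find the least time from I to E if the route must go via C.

16 min

Best I to C: I → C costing 4
Shortest C→E: C → H → D → E = 12
Total via C: 4 + 12 = 16 min.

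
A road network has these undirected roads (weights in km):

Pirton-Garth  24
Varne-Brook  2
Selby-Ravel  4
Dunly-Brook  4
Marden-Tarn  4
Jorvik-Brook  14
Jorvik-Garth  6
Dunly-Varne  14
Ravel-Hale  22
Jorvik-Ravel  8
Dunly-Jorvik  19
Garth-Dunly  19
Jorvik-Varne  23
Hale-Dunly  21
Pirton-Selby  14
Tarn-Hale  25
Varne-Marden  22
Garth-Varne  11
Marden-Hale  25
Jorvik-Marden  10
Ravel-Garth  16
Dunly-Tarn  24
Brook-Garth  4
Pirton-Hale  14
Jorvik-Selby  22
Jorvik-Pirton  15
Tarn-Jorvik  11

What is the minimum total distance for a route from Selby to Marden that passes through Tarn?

27 km

Best Selby to Tarn: Selby → Ravel → Jorvik → Tarn costing 23
Shortest Tarn→Marden: Tarn → Marden = 4
Total via Tarn: 23 + 4 = 27 km.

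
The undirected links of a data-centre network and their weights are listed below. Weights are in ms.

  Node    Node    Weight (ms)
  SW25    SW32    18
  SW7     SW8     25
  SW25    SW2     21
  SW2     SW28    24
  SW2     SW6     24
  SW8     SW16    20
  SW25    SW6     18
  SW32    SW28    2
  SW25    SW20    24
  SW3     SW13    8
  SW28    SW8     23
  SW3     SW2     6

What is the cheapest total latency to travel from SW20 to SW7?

92 ms

Compare a few routes:
SW20 - SW25 - SW32 - SW28 - SW8 - SW7: 24+18+2+23+25 = 92
SW20 - SW25 - SW2 - SW28 - SW8 - SW7: 24+21+24+23+25 = 117
The minimum is 92 ms via SW20 - SW25 - SW32 - SW28 - SW8 - SW7.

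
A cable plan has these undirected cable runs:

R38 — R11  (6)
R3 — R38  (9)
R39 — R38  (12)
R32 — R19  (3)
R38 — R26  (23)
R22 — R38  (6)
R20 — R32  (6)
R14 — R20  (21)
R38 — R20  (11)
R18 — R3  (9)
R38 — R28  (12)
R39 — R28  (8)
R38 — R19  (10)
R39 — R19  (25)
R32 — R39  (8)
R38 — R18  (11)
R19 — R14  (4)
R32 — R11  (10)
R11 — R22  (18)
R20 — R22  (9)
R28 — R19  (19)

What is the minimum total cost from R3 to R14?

Running Dijkstra from R3:
R3: 0
R38: 9  (via R3)
R18: 9  (via R3)
R22: 15  (via R38)
R11: 15  (via R38)
R19: 19  (via R38)
R20: 20  (via R38)
R28: 21  (via R38)
R39: 21  (via R38)
R32: 22  (via R19)
R14: 23  (via R19)
Shortest route: R3 → R38 → R19 → R14 = 23.

23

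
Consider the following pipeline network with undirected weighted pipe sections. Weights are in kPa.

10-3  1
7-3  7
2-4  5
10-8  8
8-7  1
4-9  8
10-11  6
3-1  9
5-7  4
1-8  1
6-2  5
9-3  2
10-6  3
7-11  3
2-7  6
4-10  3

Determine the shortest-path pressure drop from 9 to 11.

9 kPa

Enumerating some paths:
9 - 3 - 7 - 11: 2+7+3 = 12
9 - 3 - 10 - 8 - 7 - 11: 2+1+8+1+3 = 15
9 - 3 - 10 - 11: 2+1+6 = 9
Cheapest is 9 - 3 - 10 - 11 at 9 kPa.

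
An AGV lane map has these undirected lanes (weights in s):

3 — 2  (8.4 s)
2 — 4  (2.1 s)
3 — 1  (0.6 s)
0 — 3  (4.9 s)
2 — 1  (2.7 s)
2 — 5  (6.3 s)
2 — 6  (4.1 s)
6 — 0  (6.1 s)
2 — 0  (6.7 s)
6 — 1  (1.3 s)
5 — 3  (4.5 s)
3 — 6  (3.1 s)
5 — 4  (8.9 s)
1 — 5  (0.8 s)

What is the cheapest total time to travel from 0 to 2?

6.7 s

Candidate routes:
0 - 3 - 1 - 2: 4.9+0.6+2.7 = 8.2
0 - 6 - 1 - 2: 6.1+1.3+2.7 = 10.1
0 - 2: 6.7 = 6.7
Cheapest is 0 - 2 at 6.7 s.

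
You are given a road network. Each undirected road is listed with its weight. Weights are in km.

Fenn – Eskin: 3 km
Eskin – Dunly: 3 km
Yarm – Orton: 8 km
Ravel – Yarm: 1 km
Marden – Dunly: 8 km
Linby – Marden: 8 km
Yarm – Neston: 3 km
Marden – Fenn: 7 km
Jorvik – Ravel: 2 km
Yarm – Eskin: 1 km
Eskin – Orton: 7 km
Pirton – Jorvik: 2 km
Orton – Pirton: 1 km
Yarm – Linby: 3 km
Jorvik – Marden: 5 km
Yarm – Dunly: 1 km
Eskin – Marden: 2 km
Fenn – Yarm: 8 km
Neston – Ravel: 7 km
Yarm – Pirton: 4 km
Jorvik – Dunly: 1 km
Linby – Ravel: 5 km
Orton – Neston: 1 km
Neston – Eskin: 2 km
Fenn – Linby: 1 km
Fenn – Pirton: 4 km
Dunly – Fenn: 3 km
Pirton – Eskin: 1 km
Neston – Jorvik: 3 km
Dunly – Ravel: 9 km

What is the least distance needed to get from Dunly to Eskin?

2 km

Settle nodes by increasing distance from Dunly:
Dunly: 0
Jorvik: 1  (via Dunly)
Yarm: 1  (via Dunly)
Eskin: 2  (via Yarm)
Shortest route: Dunly–Yarm–Eskin = 2 km.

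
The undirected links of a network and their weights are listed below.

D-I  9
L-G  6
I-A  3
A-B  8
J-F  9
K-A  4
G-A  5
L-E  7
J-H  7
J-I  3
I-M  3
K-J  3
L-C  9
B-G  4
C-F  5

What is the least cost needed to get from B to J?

14

Running Dijkstra from B:
B: 0
G: 4  (via B)
A: 8  (via B)
L: 10  (via G)
I: 11  (via A)
K: 12  (via A)
J: 14  (via I)
Shortest route: B–A–I–J = 14.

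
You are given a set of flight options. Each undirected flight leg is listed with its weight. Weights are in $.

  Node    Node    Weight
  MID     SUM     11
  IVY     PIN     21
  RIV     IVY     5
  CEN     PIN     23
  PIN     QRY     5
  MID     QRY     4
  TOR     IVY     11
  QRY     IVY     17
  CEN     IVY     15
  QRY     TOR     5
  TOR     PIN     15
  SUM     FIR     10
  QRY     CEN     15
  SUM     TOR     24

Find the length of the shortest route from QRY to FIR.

$25

Running Dijkstra from QRY:
QRY: 0
MID: 4  (via QRY)
TOR: 5  (via QRY)
PIN: 5  (via QRY)
SUM: 15  (via MID)
CEN: 15  (via QRY)
IVY: 16  (via TOR)
RIV: 21  (via IVY)
FIR: 25  (via SUM)
Shortest route: QRY → MID → SUM → FIR = $25.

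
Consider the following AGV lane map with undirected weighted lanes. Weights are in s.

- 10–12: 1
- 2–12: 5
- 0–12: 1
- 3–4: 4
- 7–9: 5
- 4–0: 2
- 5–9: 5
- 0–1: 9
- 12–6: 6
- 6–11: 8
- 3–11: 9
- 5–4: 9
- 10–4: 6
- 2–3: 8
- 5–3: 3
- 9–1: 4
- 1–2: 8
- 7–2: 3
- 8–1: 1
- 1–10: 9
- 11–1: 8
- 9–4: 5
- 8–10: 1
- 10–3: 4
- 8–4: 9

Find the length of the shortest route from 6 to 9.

13 s

Settle nodes by increasing distance from 6:
6: 0
12: 6  (via 6)
0: 7  (via 12)
10: 7  (via 12)
8: 8  (via 10)
11: 8  (via 6)
1: 9  (via 8)
4: 9  (via 0)
2: 11  (via 12)
3: 11  (via 10)
9: 13  (via 1)
Shortest route: 6–12–10–8–1–9 = 13 s.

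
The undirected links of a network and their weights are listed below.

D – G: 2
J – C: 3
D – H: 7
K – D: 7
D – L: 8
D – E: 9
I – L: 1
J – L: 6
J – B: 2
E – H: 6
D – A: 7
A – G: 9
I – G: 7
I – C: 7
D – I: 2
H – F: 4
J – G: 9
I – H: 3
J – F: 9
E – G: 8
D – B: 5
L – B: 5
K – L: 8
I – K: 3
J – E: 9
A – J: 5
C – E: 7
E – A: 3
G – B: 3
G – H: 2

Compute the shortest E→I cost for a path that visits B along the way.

Shortest E→B: E → A → J → B = 10
Best B to I: B → L → I costing 6
Total via B: 10 + 6 = 16.

16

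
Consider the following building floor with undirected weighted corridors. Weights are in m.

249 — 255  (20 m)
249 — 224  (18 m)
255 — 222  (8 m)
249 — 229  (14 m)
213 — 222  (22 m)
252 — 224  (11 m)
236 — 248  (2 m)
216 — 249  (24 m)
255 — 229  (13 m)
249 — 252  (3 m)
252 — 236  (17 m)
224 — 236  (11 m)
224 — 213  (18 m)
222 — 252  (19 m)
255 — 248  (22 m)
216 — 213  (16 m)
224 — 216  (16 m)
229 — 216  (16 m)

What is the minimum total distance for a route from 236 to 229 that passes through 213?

Shortest 236→213: 236 → 224 → 213 = 29
Shortest 213→229: 213 → 216 → 229 = 32
Total via 213: 29 + 32 = 61 m.

61 m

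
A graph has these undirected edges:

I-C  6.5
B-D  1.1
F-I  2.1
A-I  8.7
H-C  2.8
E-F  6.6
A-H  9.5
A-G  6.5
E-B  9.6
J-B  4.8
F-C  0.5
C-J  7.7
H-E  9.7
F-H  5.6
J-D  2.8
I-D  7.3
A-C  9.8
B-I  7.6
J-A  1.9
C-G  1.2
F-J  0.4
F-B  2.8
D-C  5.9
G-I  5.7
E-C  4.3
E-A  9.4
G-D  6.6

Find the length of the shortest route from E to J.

Settle nodes by increasing distance from E:
E: 0
C: 4.3  (via E)
F: 4.8  (via C)
J: 5.2  (via F)
Shortest route: E–C–F–J = 5.2.

5.2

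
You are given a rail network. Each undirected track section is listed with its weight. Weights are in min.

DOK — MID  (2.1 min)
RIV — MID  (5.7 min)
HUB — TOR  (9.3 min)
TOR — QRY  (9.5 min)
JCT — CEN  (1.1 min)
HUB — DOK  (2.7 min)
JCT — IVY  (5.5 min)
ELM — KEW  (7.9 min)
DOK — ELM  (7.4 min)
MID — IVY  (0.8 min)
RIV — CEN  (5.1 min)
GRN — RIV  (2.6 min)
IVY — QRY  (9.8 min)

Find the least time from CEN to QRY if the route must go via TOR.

31 min

Shortest CEN→TOR: CEN–JCT–IVY–MID–DOK–HUB–TOR = 21.5
Shortest TOR→QRY: TOR–QRY = 9.5
Total via TOR: 21.5 + 9.5 = 31 min.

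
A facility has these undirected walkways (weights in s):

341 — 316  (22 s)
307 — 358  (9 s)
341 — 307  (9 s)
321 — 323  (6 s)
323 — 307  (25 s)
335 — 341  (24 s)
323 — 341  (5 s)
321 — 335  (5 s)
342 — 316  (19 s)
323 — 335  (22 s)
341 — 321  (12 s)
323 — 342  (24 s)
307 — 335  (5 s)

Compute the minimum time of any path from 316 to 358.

Enumerating some paths:
316 - 341 - 323 - 321 - 335 - 307 - 358: 22+5+6+5+5+9 = 52
316 - 341 - 321 - 335 - 307 - 358: 22+12+5+5+9 = 53
316 - 341 - 307 - 358: 22+9+9 = 40
Cheapest is 316 - 341 - 307 - 358 at 40 s.

40 s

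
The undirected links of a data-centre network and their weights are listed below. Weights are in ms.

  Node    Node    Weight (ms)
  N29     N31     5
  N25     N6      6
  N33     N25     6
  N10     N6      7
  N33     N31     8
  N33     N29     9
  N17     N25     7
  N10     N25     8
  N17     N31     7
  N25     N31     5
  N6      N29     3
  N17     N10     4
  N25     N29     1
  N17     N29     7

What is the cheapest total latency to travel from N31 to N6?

Enumerating some paths:
N31–N25–N29–N6: 5+1+3 = 9
N31–N25–N6: 5+6 = 11
N31–N29–N6: 5+3 = 8
The minimum is 8 ms via N31–N29–N6.

8 ms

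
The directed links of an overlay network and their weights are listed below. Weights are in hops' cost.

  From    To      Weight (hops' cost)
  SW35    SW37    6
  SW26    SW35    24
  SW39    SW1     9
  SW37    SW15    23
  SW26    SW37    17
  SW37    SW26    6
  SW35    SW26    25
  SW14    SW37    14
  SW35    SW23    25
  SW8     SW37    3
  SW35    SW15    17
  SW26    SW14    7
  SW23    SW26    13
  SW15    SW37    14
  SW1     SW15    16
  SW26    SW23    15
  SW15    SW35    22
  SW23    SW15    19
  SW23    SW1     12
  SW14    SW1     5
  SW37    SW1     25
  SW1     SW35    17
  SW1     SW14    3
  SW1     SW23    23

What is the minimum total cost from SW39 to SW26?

Running Dijkstra from SW39:
SW39: 0
SW1: 9  (via SW39)
SW14: 12  (via SW1)
SW15: 25  (via SW1)
SW35: 26  (via SW1)
SW37: 26  (via SW14)
SW26: 32  (via SW37)
Shortest route: SW39 → SW1 → SW14 → SW37 → SW26 = 32 hops' cost.

32 hops' cost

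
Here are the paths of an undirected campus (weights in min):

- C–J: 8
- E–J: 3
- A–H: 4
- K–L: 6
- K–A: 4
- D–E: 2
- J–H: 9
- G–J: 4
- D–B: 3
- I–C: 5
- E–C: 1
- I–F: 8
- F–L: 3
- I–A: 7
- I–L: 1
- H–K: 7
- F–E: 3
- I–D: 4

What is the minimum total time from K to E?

12 min

Settle nodes by increasing distance from K:
K: 0
A: 4  (via K)
L: 6  (via K)
H: 7  (via K)
I: 7  (via L)
F: 9  (via L)
D: 11  (via I)
C: 12  (via I)
E: 12  (via F)
Shortest route: K–L–F–E = 12 min.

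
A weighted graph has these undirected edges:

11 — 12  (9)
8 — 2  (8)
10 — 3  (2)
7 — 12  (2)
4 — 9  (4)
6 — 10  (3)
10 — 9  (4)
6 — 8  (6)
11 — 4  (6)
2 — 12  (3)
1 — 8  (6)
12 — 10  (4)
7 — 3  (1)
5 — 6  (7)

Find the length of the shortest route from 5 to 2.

Candidate routes:
5 - 6 - 8 - 2: 7+6+8 = 21
5 - 6 - 10 - 3 - 7 - 12 - 2: 7+3+2+1+2+3 = 18
5 - 6 - 10 - 12 - 2: 7+3+4+3 = 17
The minimum is 17 via 5 - 6 - 10 - 12 - 2.

17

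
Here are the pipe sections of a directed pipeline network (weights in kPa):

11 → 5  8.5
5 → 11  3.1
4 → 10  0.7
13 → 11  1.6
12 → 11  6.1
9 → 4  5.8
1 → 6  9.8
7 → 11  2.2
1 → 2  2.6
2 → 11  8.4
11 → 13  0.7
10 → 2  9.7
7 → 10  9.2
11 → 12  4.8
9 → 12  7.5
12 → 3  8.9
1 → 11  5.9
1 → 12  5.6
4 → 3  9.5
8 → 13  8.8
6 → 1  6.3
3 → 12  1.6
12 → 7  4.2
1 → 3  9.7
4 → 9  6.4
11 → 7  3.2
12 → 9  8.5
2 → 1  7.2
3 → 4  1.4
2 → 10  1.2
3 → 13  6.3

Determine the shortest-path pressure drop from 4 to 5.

Running Dijkstra from 4:
4: 0
10: 0.7  (via 4)
9: 6.4  (via 4)
3: 9.5  (via 4)
2: 10.4  (via 10)
12: 11.1  (via 3)
7: 15.3  (via 12)
13: 15.8  (via 3)
11: 17.2  (via 12)
1: 17.6  (via 2)
5: 25.7  (via 11)
Shortest route: 4 → 3 → 12 → 11 → 5 = 25.7 kPa.

25.7 kPa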